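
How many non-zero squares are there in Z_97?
The squaring map on Z_97* is 2-to-1, so there are (96)/2 = 48 QRs.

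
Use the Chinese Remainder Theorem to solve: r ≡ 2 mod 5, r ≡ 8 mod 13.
M = 5 × 13 = 65. M₁ = 13, y₁ ≡ 2 mod 5. M₂ = 5, y₂ ≡ 8 mod 13. r = 2×13×2 + 8×5×8 ≡ 47 mod 65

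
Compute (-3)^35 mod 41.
By repeated squaring mod 41: (-3)^{1}≡38, (-3)^{2}≡9, (-3)^{4}≡40, (-3)^{8}≡1, (-3)^{16}≡1, (-3)^{32}≡1. Then (-3)^{35} = (-3)^{32+2+1} ≡ 1 × 9 × 38 ≡ 14 mod 41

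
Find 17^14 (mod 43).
By repeated squaring (mod 43): 17^{1}≡17, 17^{2}≡31, 17^{4}≡15, 17^{8}≡10. Then 17^{14} = 17^{8+4+2} ≡ 10 × 15 × 31 ≡ 6 (mod 43)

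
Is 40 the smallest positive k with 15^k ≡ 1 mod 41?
Powers of 15 mod 41: 15^1≡15, 15^2≡20, 15^3≡13, 15^4≡31, 15^5≡14, 15^6≡5, 15^7≡34, 15^8≡18, 15^9≡24, 15^10≡32, 15^11≡29, 15^12≡25, 15^13≡6, 15^14≡8, 15^15≡38, 15^16≡37, 15^17≡22, 15^18≡2, 15^19≡30, 15^20≡40, 15^21≡26, 15^22≡21, 15^23≡28, 15^24≡10, 15^25≡27, 15^26≡36, 15^27≡7, 15^28≡23, 15^29≡17, 15^30≡9, 15^31≡12, 15^32≡16, 15^33≡35, 15^34≡33, 15^35≡3, 15^36≡4, 15^37≡19, 15^38≡39, 15^39≡11, 15^40≡1. First k with 15^k≡1 is k=40. Yes, ord_41(15) = 40.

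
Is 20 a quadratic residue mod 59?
By Euler's criterion: 20^{29} ≡ 1 mod 59. Since this equals 1, 20 is a QR.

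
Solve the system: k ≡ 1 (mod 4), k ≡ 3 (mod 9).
M = 4 × 9 = 36. M₁ = 9, y₁ ≡ 1 (mod 4). M₂ = 4, y₂ ≡ 7 (mod 9). k = 1×9×1 + 3×4×7 ≡ 21 (mod 36)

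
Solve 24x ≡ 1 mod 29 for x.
Since 29 is prime, by Fermat 24^(-1) ≡ 24^{27} ≡ 23 mod 29. Verify: 24 × 23 = 552 ≡ 1 mod 29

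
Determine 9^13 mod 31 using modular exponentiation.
By repeated squaring (mod 31): 9^{1}≡9, 9^{2}≡19, 9^{4}≡20, 9^{8}≡28. Then 9^{13} = 9^{8+4+1} ≡ 28 × 20 × 9 ≡ 18 (mod 31)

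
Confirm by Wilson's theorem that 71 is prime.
(70)! mod 71 = 70. Since this equals -1 (mod 71), Wilson confirms 71 is prime.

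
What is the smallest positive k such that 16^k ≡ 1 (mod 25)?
Powers of 16 mod 25: 16^1≡16, 16^2≡6, 16^3≡21, 16^4≡11, 16^5≡1. ord_25(16) = 5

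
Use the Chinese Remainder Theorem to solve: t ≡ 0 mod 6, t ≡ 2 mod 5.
M = 6 × 5 = 30. M₁ = 5, y₁ ≡ 5 mod 6. M₂ = 6, y₂ ≡ 1 mod 5. t = 0×5×5 + 2×6×1 ≡ 12 mod 30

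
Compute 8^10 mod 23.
By repeated squaring mod 23: 8^{1}≡8, 8^{2}≡18, 8^{4}≡2, 8^{8}≡4. Then 8^{10} = 8^{8+2} ≡ 4 × 18 ≡ 3 mod 23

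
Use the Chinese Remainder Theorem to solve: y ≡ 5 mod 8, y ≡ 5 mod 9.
M = 8 × 9 = 72. M₁ = 9, y₁ ≡ 1 mod 8. M₂ = 8, y₂ ≡ 8 mod 9. y = 5×9×1 + 5×8×8 ≡ 5 mod 72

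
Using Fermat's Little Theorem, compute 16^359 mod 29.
By Fermat: 16^{28} ≡ 1 (mod 29). 359 ≡ 23 (mod 28). So 16^{359} ≡ 16^{23} ≡ 24 (mod 29)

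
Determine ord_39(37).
Powers of 37 mod 39: 37^1≡37, 37^2≡4, 37^3≡31, 37^4≡16, 37^5≡7, 37^6≡25, 37^7≡28, 37^8≡22, 37^9≡34, 37^10≡10, 37^11≡19, 37^12≡1. So the order of 37 is 12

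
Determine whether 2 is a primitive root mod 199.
2^{99} ≡ 1 mod 199 and 99 < 198, so ord_199(2) = 99 ≠ 198 and 2 is not a primitive root.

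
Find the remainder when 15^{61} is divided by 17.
By Fermat: 15^{16} ≡ 1 mod 17. 61 = 3×16 + 13. So 15^{61} ≡ 15^{13} ≡ 2 mod 17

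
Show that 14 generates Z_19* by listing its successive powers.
14^1, 14^2, ..., 14^{18} mod 19: [14, 6, 8, 17, 10, 7, 3, 4, 18, 5, 13, 11, 2, 9, 12, 16, 15, 1]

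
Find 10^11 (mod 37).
By repeated squaring (mod 37): 10^{1}≡10, 10^{2}≡26, 10^{4}≡10, 10^{8}≡26. Then 10^{11} = 10^{8+2+1} ≡ 26 × 26 × 10 ≡ 26 (mod 37)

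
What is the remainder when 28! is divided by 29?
By Wilson's theorem, (28)! ≡ -1 ≡ 28 (mod 29)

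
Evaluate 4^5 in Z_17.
By repeated squaring (mod 17): 4^{1}≡4, 4^{2}≡16, 4^{4}≡1. Then 4^{5} = 4^{4+1} ≡ 1 × 4 ≡ 4 (mod 17)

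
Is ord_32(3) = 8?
Powers of 3 mod 32: 3^1≡3, 3^2≡9, 3^3≡27, 3^4≡17, 3^5≡19, 3^6≡25, 3^7≡11, 3^8≡1. First k with 3^k≡1 is k=8. Yes, ord_32(3) = 8.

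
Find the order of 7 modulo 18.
Powers of 7 mod 18: 7^1≡7, 7^2≡13, 7^3≡1. Order = 3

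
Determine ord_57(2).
Powers of 2 mod 57: 2^1≡2, 2^2≡4, 2^3≡8, 2^4≡16, 2^5≡32, 2^6≡7, 2^7≡14, 2^8≡28, 2^9≡56, 2^10≡55, 2^11≡53, 2^12≡49, 2^13≡41, 2^14≡25, 2^15≡50, 2^16≡43, 2^17≡29, 2^18≡1. Order = 18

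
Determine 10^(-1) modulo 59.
Since 59 is prime, by Fermat 10^(-1) ≡ 10^{57} ≡ 6 mod 59. Verify: 10 × 6 = 60 ≡ 1 mod 59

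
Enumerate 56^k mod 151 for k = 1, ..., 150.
56^1, 56^2, ..., 56^{150} mod 151: [56, 116, 3, 17, 46, 9, 51, 138, 27, 2, 112, 81, 6, 34, 92, 18, 102, 125, 54, 4, 73, 11, 12, 68, 33, 36, 53, 99, 108, 8, 146, 22, 24, 136, 66, 72, 106, 47, 65, 16, 141, 44, 48, 121, 132, 144, 61, 94, 130, 32, 131, 88, 96, 91, 113, 137, 122, 37, 109, 64, 111, 25, 41, 31, 75, 123, 93, 74, 67, 128, 71, 50, 82, 62, 150, 95, 35, 148, 134, 105, 142, 100, 13, 124, 149, 39, 70, 145, 117, 59, 133, 49, 26, 97, 147, 78, 140, 139, 83, 118, 115, 98, 52, 43, 143, 5, 129, 127, 15, 85, 79, 45, 104, 86, 135, 10, 107, 103, 30, 19, 7, 90, 57, 21, 119, 20, 63, 55, 60, 38, 14, 29, 114, 42, 87, 40, 126, 110, 120, 76, 28, 58, 77, 84, 23, 80, 101, 69, 89, 1]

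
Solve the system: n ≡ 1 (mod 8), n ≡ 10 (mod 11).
M = 8 × 11 = 88. M₁ = 11, y₁ ≡ 3 (mod 8). M₂ = 8, y₂ ≡ 7 (mod 11). n = 1×11×3 + 10×8×7 ≡ 65 (mod 88)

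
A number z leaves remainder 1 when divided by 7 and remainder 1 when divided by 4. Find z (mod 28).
M = 7 × 4 = 28. M₁ = 4, y₁ ≡ 2 (mod 7). M₂ = 7, y₂ ≡ 3 (mod 4). z = 1×4×2 + 1×7×3 ≡ 1 (mod 28)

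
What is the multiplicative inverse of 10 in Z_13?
Since 13 is prime, by Fermat 10^(-1) ≡ 10^{11} ≡ 4 (mod 13). Verify: 10 × 4 = 40 ≡ 1 (mod 13)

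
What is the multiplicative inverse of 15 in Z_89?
Since 89 is prime, by Fermat 15^(-1) ≡ 15^{87} ≡ 6 mod 89. Verify: 15 × 6 = 90 ≡ 1 mod 89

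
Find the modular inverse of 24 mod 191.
Since 191 is prime, by Fermat 24^(-1) ≡ 24^{189} ≡ 8 (mod 191). Verify: 24 × 8 = 192 ≡ 1 (mod 191)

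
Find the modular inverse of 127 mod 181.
Since 181 is prime, by Fermat 127^(-1) ≡ 127^{179} ≡ 124 (mod 181). Verify: 127 × 124 = 15748 ≡ 1 (mod 181)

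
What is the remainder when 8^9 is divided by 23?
By repeated squaring mod 23: 8^{1}≡8, 8^{2}≡18, 8^{4}≡2, 8^{8}≡4. Then 8^{9} = 8^{8+1} ≡ 4 × 8 ≡ 9 mod 23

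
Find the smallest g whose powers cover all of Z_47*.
g = 5. Powers: [5, 25, 31, 14, 23, 21, 11, ...] generates all 46 non-zero residues.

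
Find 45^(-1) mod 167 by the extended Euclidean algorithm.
Extended GCD: 45(26) + 167(-7) = 1. So 45^(-1) ≡ 26 mod 167. Verify: 45 × 26 = 1170 ≡ 1 mod 167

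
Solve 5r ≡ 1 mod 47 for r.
Since 47 is prime, by Fermat 5^(-1) ≡ 5^{45} ≡ 19 mod 47. Verify: 5 × 19 = 95 ≡ 1 mod 47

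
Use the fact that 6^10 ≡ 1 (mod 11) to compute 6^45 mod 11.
By Fermat: 6^{10} ≡ 1 (mod 11). 45 = 4×10 + 5. So 6^{45} ≡ 6^{5} ≡ 10 (mod 11)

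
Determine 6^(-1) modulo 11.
Since 11 is prime, by Fermat 6^(-1) ≡ 6^{9} ≡ 2 (mod 11). Verify: 6 × 2 = 12 ≡ 1 (mod 11)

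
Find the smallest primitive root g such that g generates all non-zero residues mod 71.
g = 7. Powers: [7, 49, 59, 58, 51, 2, 14, 27, 47, 45, ...] generates all 70 non-zero residues.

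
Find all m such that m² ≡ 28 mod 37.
The square roots of 28 mod 37 are 19 and 18. Verify: 19² = 361 ≡ 28 mod 37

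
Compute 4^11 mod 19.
By repeated squaring (mod 19): 4^{1}≡4, 4^{2}≡16, 4^{4}≡9, 4^{8}≡5. Then 4^{11} = 4^{8+2+1} ≡ 5 × 16 × 4 ≡ 16 (mod 19)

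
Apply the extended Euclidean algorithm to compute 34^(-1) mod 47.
Extended GCD: 34(18) + 47(-13) = 1. So 34^(-1) ≡ 18 mod 47. Verify: 34 × 18 = 612 ≡ 1 mod 47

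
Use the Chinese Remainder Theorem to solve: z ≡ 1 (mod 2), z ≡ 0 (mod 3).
M = 2 × 3 = 6. M₁ = 3, y₁ ≡ 1 (mod 2). M₂ = 2, y₂ ≡ 2 (mod 3). z = 1×3×1 + 0×2×2 ≡ 3 (mod 6)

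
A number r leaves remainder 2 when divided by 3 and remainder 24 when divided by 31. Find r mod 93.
M = 3 × 31 = 93. M₁ = 31, y₁ ≡ 1 mod 3. M₂ = 3, y₂ ≡ 21 mod 31. r = 2×31×1 + 24×3×21 ≡ 86 mod 93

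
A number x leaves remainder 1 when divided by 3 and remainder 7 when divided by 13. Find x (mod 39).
M = 3 × 13 = 39. M₁ = 13, y₁ ≡ 1 (mod 3). M₂ = 3, y₂ ≡ 9 (mod 13). x = 1×13×1 + 7×3×9 ≡ 7 (mod 39)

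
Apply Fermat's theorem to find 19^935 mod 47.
By Fermat: 19^{46} ≡ 1 mod 47. 935 ≡ 15 mod 46. So 19^{935} ≡ 19^{15} ≡ 39 mod 47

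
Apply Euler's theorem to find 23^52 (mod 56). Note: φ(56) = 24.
By Euler: 23^{24} ≡ 1 (mod 56) since gcd(23, 56) = 1. 52 = 2×24 + 4. So 23^{52} ≡ 23^{4} ≡ 9 (mod 56)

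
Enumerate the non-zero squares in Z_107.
QRs mod 107: {1, 3, 4, 9, 10, 11, 12, 13, 14, 16, 19, 23, 25, 27, 29, 30, 33, 34, 35, 36, 37, 39, 40, 41, 42, 44, 47, 48, 49, 52, 53, 56, 57, 61, 62, 64, 69, 75, 76, 79, 81, 83, 85, 86, 87, 89, 90, 92, 99, 100, 101, 102, 105}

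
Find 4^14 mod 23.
By repeated squaring mod 23: 4^{1}≡4, 4^{2}≡16, 4^{4}≡3, 4^{8}≡9. Then 4^{14} = 4^{8+4+2} ≡ 9 × 3 × 16 ≡ 18 mod 23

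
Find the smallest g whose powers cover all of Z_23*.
g = 5. For each prime q|22: 5^{11}≡22, 5^{2}≡2, none ≡ 1, so ord_23(5) = 22 and 5 is a primitive root.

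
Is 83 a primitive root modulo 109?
83^{54} ≡ 1 mod 109 and 54 < 108, so ord_109(83) = 54 ≠ 108 and 83 is not a primitive root.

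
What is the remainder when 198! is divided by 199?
By Wilson's theorem, (198)! ≡ -1 ≡ 198 mod 199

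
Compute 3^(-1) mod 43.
Since 43 is prime, by Fermat 3^(-1) ≡ 3^{41} ≡ 29 mod 43. Verify: 3 × 29 = 87 ≡ 1 mod 43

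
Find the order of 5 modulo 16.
Powers of 5 mod 16: 5^1≡5, 5^2≡9, 5^3≡13, 5^4≡1. Order = 4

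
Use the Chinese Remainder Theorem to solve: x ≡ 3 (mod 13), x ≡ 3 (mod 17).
M = 13 × 17 = 221. M₁ = 17, y₁ ≡ 10 (mod 13). M₂ = 13, y₂ ≡ 4 (mod 17). x = 3×17×10 + 3×13×4 ≡ 3 (mod 221)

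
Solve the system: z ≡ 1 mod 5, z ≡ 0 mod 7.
M = 5 × 7 = 35. M₁ = 7, y₁ ≡ 3 mod 5. M₂ = 5, y₂ ≡ 3 mod 7. z = 1×7×3 + 0×5×3 ≡ 21 mod 35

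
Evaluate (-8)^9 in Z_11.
By repeated squaring (mod 11): (-8)^{1}≡3, (-8)^{2}≡9, (-8)^{4}≡4, (-8)^{8}≡5. Then (-8)^{9} = (-8)^{8+1} ≡ 5 × 3 ≡ 4 (mod 11)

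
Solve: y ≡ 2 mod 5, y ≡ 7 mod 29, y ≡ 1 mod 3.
M = 5 × 29 × 3 = 435. M₁ = 87, y₁ ≡ 3 mod 5. M₂ = 15, y₂ ≡ 2 mod 29. M₃ = 145, y₃ ≡ 1 mod 3. y = 2×87×3 + 7×15×2 + 1×145×1 ≡ 7 mod 435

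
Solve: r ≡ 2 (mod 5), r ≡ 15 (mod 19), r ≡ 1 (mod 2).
M = 5 × 19 × 2 = 190. M₁ = 38, y₁ ≡ 2 (mod 5). M₂ = 10, y₂ ≡ 2 (mod 19). M₃ = 95, y₃ ≡ 1 (mod 2). r = 2×38×2 + 15×10×2 + 1×95×1 ≡ 167 (mod 190)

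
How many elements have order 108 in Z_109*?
There are φ(109-1) = φ(108) = 36 primitive roots modulo 109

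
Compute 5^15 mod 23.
By repeated squaring mod 23: 5^{1}≡5, 5^{2}≡2, 5^{4}≡4, 5^{8}≡16. Then 5^{15} = 5^{8+4+2+1} ≡ 16 × 4 × 2 × 5 ≡ 19 mod 23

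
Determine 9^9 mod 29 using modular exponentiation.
By repeated squaring (mod 29): 9^{1}≡9, 9^{2}≡23, 9^{4}≡7, 9^{8}≡20. Then 9^{9} = 9^{8+1} ≡ 20 × 9 ≡ 6 (mod 29)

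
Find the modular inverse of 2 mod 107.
Since 107 is prime, by Fermat 2^(-1) ≡ 2^{105} ≡ 54 (mod 107). Verify: 2 × 54 = 108 ≡ 1 (mod 107)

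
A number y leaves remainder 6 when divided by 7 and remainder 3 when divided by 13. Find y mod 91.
M = 7 × 13 = 91. M₁ = 13, y₁ ≡ 6 mod 7. M₂ = 7, y₂ ≡ 2 mod 13. y = 6×13×6 + 3×7×2 ≡ 55 mod 91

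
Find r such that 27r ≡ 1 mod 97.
Since 97 is prime, by Fermat 27^(-1) ≡ 27^{95} ≡ 18 mod 97. Verify: 27 × 18 = 486 ≡ 1 mod 97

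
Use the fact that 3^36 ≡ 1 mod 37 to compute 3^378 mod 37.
By Fermat: 3^{36} ≡ 1 mod 37. 378 ≡ 18 mod 36. So 3^{378} ≡ 3^{18} ≡ 1 mod 37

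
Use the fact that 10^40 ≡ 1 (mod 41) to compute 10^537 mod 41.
By Fermat: 10^{40} ≡ 1 (mod 41). 537 ≡ 17 (mod 40). So 10^{537} ≡ 10^{17} ≡ 18 (mod 41)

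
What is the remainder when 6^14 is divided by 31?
By repeated squaring mod 31: 6^{1}≡6, 6^{2}≡5, 6^{4}≡25, 6^{8}≡5. Then 6^{14} = 6^{8+4+2} ≡ 5 × 25 × 5 ≡ 5 mod 31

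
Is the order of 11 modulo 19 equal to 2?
Powers of 11 mod 19: 11^1≡11, 11^2≡7, 11^3≡1. 11^2≡7≢1, so ord ≠ 2. No, the actual order is 3.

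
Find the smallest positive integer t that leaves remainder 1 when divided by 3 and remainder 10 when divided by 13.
M = 3 × 13 = 39. M₁ = 13, y₁ ≡ 1 (mod 3). M₂ = 3, y₂ ≡ 9 (mod 13). t = 1×13×1 + 10×3×9 ≡ 10 (mod 39)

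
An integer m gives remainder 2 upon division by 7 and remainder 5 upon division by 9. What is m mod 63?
M = 7 × 9 = 63. M₁ = 9, y₁ ≡ 4 mod 7. M₂ = 7, y₂ ≡ 4 mod 9. m = 2×9×4 + 5×7×4 ≡ 23 mod 63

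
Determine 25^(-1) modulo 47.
Since 47 is prime, by Fermat 25^(-1) ≡ 25^{45} ≡ 32 (mod 47). Verify: 25 × 32 = 800 ≡ 1 (mod 47)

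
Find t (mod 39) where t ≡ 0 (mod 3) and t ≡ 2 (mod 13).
M = 3 × 13 = 39. M₁ = 13, y₁ ≡ 1 (mod 3). M₂ = 3, y₂ ≡ 9 (mod 13). t = 0×13×1 + 2×3×9 ≡ 15 (mod 39)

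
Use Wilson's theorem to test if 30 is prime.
(29)! mod 30 = 0. Since 0 ≢ -1 (mod 30), 30 is not prime.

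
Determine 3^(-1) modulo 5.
Since 5 is prime, by Fermat 3^(-1) ≡ 3^{3} ≡ 2 mod 5. Verify: 3 × 2 = 6 ≡ 1 mod 5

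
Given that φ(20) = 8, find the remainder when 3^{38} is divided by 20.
By Euler: 3^{8} ≡ 1 (mod 20) since gcd(3, 20) = 1. 38 = 4×8 + 6. So 3^{38} ≡ 3^{6} ≡ 9 (mod 20)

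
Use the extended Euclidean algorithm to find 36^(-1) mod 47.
Extended GCD: 36(17) + 47(-13) = 1. So 36^(-1) ≡ 17 (mod 47). Verify: 36 × 17 = 612 ≡ 1 (mod 47)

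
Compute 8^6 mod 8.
By repeated squaring (mod 8): 8^{1}≡0, 8^{2}≡0, 8^{4}≡0. Then 8^{6} = 8^{4+2} ≡ 0 × 0 ≡ 0 (mod 8)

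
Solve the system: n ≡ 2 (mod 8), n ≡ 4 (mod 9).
M = 8 × 9 = 72. M₁ = 9, y₁ ≡ 1 (mod 8). M₂ = 8, y₂ ≡ 8 (mod 9). n = 2×9×1 + 4×8×8 ≡ 58 (mod 72)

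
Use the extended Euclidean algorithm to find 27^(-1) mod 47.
Extended GCD: 27(7) + 47(-4) = 1. So 27^(-1) ≡ 7 mod 47. Verify: 27 × 7 = 189 ≡ 1 mod 47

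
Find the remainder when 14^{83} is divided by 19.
By Fermat: 14^{18} ≡ 1 mod 19. 83 = 4×18 + 11. So 14^{83} ≡ 14^{11} ≡ 13 mod 19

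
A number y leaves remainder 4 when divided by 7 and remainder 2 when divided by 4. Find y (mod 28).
M = 7 × 4 = 28. M₁ = 4, y₁ ≡ 2 (mod 7). M₂ = 7, y₂ ≡ 3 (mod 4). y = 4×4×2 + 2×7×3 ≡ 18 (mod 28)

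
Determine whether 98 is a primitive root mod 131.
ord_131(98) divides 130. For each prime q|130: 98^{65}≡130, 98^{26}≡61, 98^{10}≡63, none ≡ 1. So 98 has order 130 and is a primitive root mod 131.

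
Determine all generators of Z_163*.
There are φ(162) = 54 primitive roots mod 163: {2, 3, 7, 11, 12, 18, 19, 20, 29, 32, 42, 44, 45, 50, 52, 63, 66, 67, 68, 70, 72, 73, 75, 76, 79, 80, 82, 89, 92, 94, 101, 103, 106, 107, 108, 109, 112, 114, 116, 117, 120, 122, 124, 128, 129, 130, 137, 139, 147, 148, 149, 153, 154, 159}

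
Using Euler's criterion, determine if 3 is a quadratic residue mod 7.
By Euler's criterion: 3^{3} ≡ 6 (mod 7). Since this equals -1 (≡ 6), 3 is not a QR.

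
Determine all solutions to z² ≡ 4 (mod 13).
The square roots of 4 mod 13 are 11 and 2. Verify: 11² = 121 ≡ 4 (mod 13)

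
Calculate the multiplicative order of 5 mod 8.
Powers of 5 mod 8: 5^1≡5, 5^2≡1. Order = 2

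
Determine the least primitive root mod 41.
g = 6. For each prime q|40: 6^{20}≡40, 6^{8}≡10, none ≡ 1, so ord_41(6) = 40 and 6 is a primitive root.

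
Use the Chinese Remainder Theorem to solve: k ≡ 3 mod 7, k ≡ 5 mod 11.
M = 7 × 11 = 77. M₁ = 11, y₁ ≡ 2 mod 7. M₂ = 7, y₂ ≡ 8 mod 11. k = 3×11×2 + 5×7×8 ≡ 38 mod 77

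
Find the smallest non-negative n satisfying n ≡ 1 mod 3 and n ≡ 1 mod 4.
M = 3 × 4 = 12. M₁ = 4, y₁ ≡ 1 mod 3. M₂ = 3, y₂ ≡ 3 mod 4. n = 1×4×1 + 1×3×3 ≡ 1 mod 12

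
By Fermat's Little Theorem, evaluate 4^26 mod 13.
By Fermat: 4^{12} ≡ 1 mod 13. 26 = 2×12 + 2. So 4^{26} ≡ 4^{2} ≡ 3 mod 13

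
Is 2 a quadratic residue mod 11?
By Euler's criterion: 2^{5} ≡ 10 mod 11. Since this equals -1 (≡ 10), 2 is not a QR.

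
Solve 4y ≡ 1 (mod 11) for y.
Since 11 is prime, by Fermat 4^(-1) ≡ 4^{9} ≡ 3 (mod 11). Verify: 4 × 3 = 12 ≡ 1 (mod 11)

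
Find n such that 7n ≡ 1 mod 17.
Since 17 is prime, by Fermat 7^(-1) ≡ 7^{15} ≡ 5 mod 17. Verify: 7 × 5 = 35 ≡ 1 mod 17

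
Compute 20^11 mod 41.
By repeated squaring (mod 41): 20^{1}≡20, 20^{2}≡31, 20^{4}≡18, 20^{8}≡37. Then 20^{11} = 20^{8+2+1} ≡ 37 × 31 × 20 ≡ 21 (mod 41)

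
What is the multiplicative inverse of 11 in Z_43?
Since 43 is prime, by Fermat 11^(-1) ≡ 11^{41} ≡ 4 mod 43. Verify: 11 × 4 = 44 ≡ 1 mod 43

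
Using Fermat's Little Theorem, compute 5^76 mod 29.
By Fermat: 5^{28} ≡ 1 mod 29. 76 = 2×28 + 20. So 5^{76} ≡ 5^{20} ≡ 23 mod 29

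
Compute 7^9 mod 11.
By repeated squaring (mod 11): 7^{1}≡7, 7^{2}≡5, 7^{4}≡3, 7^{8}≡9. Then 7^{9} = 7^{8+1} ≡ 9 × 7 ≡ 8 (mod 11)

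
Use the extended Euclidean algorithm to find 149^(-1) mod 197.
Extended GCD: 149(-78) + 197(59) = 1. So 149^(-1) ≡ -78 ≡ 119 (mod 197). Verify: 149 × 119 = 17731 ≡ 1 (mod 197)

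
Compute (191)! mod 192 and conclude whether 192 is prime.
(191)! mod 192 = 0. Since 0 ≢ -1 mod 192, 192 is not prime.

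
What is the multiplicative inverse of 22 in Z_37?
Since 37 is prime, by Fermat 22^(-1) ≡ 22^{35} ≡ 32 mod 37. Verify: 22 × 32 = 704 ≡ 1 mod 37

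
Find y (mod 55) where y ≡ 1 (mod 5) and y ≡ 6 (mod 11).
M = 5 × 11 = 55. M₁ = 11, y₁ ≡ 1 (mod 5). M₂ = 5, y₂ ≡ 9 (mod 11). y = 1×11×1 + 6×5×9 ≡ 6 (mod 55)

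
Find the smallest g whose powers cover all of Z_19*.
g = 2. Powers: [2, 4, 8, 16, 13, 7, 14, 9, 18, 17, ...] generates all 18 non-zero residues.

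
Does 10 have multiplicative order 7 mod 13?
Powers of 10 mod 13: 10^1≡10, 10^2≡9, 10^3≡12, 10^4≡3, 10^5≡4, 10^6≡1. Already 10^6≡1, so the order is 6 < 7. No, the actual order is 6.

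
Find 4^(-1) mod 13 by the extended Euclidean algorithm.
Extended GCD: 4(-3) + 13(1) = 1. So 4^(-1) ≡ -3 ≡ 10 mod 13. Verify: 4 × 10 = 40 ≡ 1 mod 13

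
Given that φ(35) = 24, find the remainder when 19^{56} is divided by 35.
By Euler: 19^{24} ≡ 1 mod 35 since gcd(19, 35) = 1. 56 = 2×24 + 8. So 19^{56} ≡ 19^{8} ≡ 11 mod 35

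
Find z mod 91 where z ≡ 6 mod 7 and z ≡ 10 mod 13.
M = 7 × 13 = 91. M₁ = 13, y₁ ≡ 6 mod 7. M₂ = 7, y₂ ≡ 2 mod 13. z = 6×13×6 + 10×7×2 ≡ 62 mod 91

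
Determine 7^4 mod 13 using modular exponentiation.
7^{4} = 2401 ≡ 9 mod 13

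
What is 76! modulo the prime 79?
(78)! = (76)! × (77) × (78) ≡ -1 mod 79. So (76)! ≡ -1 × [(78)(77)]^(-1) ≡ 39 mod 79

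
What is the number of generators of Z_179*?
Number of primitive roots mod 179 = φ(p-1) = φ(178) = 88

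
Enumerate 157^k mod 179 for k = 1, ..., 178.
157^1, 157^2, ..., 157^{178} mod 179: [157, 126, 92, 124, 136, 51, 131, 161, 38, 59, 134, 95, 58, 156, 148, 145, 32, 12, 94, 80, 30, 56, 21, 75, 140, 142, 98, 171, 176, 66, 159, 82, 165, 129, 26, 144, 54, 65, 2, 135, 73, 5, 69, 93, 102, 83, 143, 76, 118, 89, 11, 116, 133, 117, 111, 64, 24, 9, 160, 60, 112, 42, 150, 101, 105, 17, 163, 173, 132, 139, 164, 151, 79, 52, 109, 108, 130, 4, 91, 146, 10, 138, 7, 25, 166, 107, 152, 57, 178, 22, 53, 87, 55, 43, 128, 48, 18, 141, 120, 45, 84, 121, 23, 31, 34, 147, 167, 85, 99, 149, 123, 158, 104, 39, 37, 81, 8, 3, 113, 20, 97, 14, 50, 153, 35, 125, 114, 177, 44, 106, 174, 110, 86, 77, 96, 36, 103, 61, 90, 168, 63, 46, 62, 68, 115, 155, 170, 19, 119, 67, 137, 29, 78, 74, 162, 16, 6, 47, 40, 15, 28, 100, 127, 70, 71, 49, 175, 88, 33, 169, 41, 172, 154, 13, 72, 27, 122, 1]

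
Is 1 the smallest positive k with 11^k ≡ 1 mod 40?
Powers of 11 mod 40: 11^1≡11, 11^2≡1. 11^1≡11≢1, so ord ≠ 1. No, the actual order is 2.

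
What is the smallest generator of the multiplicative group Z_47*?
g = 5. Powers: [5, 25, 31, 14, 23, 21, 11, ...] generates all 46 non-zero residues.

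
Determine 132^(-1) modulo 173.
Since 173 is prime, by Fermat 132^(-1) ≡ 132^{171} ≡ 135 (mod 173). Verify: 132 × 135 = 17820 ≡ 1 (mod 173)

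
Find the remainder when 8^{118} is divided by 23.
By Fermat: 8^{22} ≡ 1 mod 23. 118 = 5×22 + 8. So 8^{118} ≡ 8^{8} ≡ 4 mod 23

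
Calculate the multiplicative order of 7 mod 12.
Powers of 7 mod 12: 7^1≡7, 7^2≡1. Order = 2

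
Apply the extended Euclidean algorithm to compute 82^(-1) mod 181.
Extended GCD: 82(-64) + 181(29) = 1. So 82^(-1) ≡ -64 ≡ 117 (mod 181). Verify: 82 × 117 = 9594 ≡ 1 (mod 181)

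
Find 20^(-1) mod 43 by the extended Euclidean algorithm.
Extended GCD: 20(-15) + 43(7) = 1. So 20^(-1) ≡ -15 ≡ 28 mod 43. Verify: 20 × 28 = 560 ≡ 1 mod 43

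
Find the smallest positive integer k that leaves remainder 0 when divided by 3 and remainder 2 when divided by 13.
M = 3 × 13 = 39. M₁ = 13, y₁ ≡ 1 (mod 3). M₂ = 3, y₂ ≡ 9 (mod 13). k = 0×13×1 + 2×3×9 ≡ 15 (mod 39)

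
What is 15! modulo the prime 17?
(16)! = (15)! × (16) ≡ -1 (mod 17). So (15)! ≡ -1 × (16)^(-1) ≡ (-1)×(-1) = 1 (mod 17)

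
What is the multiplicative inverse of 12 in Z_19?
Since 19 is prime, by Fermat 12^(-1) ≡ 12^{17} ≡ 8 (mod 19). Verify: 12 × 8 = 96 ≡ 1 (mod 19)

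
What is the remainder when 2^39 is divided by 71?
By repeated squaring mod 71: 2^{1}≡2, 2^{2}≡4, 2^{4}≡16, 2^{8}≡43, 2^{16}≡3, 2^{32}≡9. Then 2^{39} = 2^{32+4+2+1} ≡ 9 × 16 × 4 × 2 ≡ 16 mod 71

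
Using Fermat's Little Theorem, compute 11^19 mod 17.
By Fermat: 11^{16} ≡ 1 mod 17. So 11^{19} = 11^{16} · 11^{3} ≡ 11^{3} ≡ 5 mod 17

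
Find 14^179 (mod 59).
Using Fermat: 14^{58} ≡ 1 (mod 59). 179 ≡ 5 (mod 58). So 14^{179} ≡ 14^{5} ≡ 39 (mod 59)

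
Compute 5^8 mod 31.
By repeated squaring mod 31: 5^{1}≡5, 5^{2}≡25, 5^{4}≡5, 5^{8}≡25. So 5^{8} ≡ 25 mod 31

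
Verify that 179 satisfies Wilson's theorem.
(178)! mod 179 = 178. Since this equals -1 (mod 179), Wilson confirms 179 is prime.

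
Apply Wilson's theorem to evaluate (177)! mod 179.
(178)! = (177)! × (178) ≡ -1 (mod 179). So (177)! ≡ -1 × (178)^(-1) ≡ (-1)×(-1) = 1 (mod 179)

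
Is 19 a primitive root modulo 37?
ord_37(19) divides 36. For each prime q|36: 19^{18}≡36, 19^{12}≡10, none ≡ 1. So 19 has order 36 and is a primitive root mod 37.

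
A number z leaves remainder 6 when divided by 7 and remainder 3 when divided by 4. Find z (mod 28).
M = 7 × 4 = 28. M₁ = 4, y₁ ≡ 2 (mod 7). M₂ = 7, y₂ ≡ 3 (mod 4). z = 6×4×2 + 3×7×3 ≡ 27 (mod 28)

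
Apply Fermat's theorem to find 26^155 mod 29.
By Fermat: 26^{28} ≡ 1 mod 29. 155 = 5×28 + 15. So 26^{155} ≡ 26^{15} ≡ 3 mod 29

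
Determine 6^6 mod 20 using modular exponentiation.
By repeated squaring mod 20: 6^{1}≡6, 6^{2}≡16, 6^{4}≡16. Then 6^{6} = 6^{4+2} ≡ 16 × 16 ≡ 16 mod 20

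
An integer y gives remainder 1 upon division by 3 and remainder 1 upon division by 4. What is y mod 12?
M = 3 × 4 = 12. M₁ = 4, y₁ ≡ 1 mod 3. M₂ = 3, y₂ ≡ 3 mod 4. y = 1×4×1 + 1×3×3 ≡ 1 mod 12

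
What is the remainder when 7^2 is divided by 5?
7^{2} = 49 ≡ 4 (mod 5)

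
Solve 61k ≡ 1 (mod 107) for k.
Since 107 is prime, by Fermat 61^(-1) ≡ 61^{105} ≡ 100 (mod 107). Verify: 61 × 100 = 6100 ≡ 1 (mod 107)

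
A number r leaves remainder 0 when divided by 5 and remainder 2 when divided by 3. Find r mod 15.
M = 5 × 3 = 15. M₁ = 3, y₁ ≡ 2 mod 5. M₂ = 5, y₂ ≡ 2 mod 3. r = 0×3×2 + 2×5×2 ≡ 5 mod 15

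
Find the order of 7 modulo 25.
Powers of 7 mod 25: 7^1≡7, 7^2≡24, 7^3≡18, 7^4≡1. So the order of 7 is 4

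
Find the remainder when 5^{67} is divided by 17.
By Fermat: 5^{16} ≡ 1 (mod 17). 67 = 4×16 + 3. So 5^{67} ≡ 5^{3} ≡ 6 (mod 17)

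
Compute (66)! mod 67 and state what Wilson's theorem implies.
(66)! mod 67 = 66. Since this equals -1 (mod 67), Wilson confirms 67 is prime.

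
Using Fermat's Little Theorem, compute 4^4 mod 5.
By Fermat's Little Theorem, 4^{4} ≡ 1 mod 5 since 5 is prime and gcd(4, 5) = 1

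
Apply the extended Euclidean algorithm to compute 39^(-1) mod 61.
Extended GCD: 39(-25) + 61(16) = 1. So 39^(-1) ≡ -25 ≡ 36 (mod 61). Verify: 39 × 36 = 1404 ≡ 1 (mod 61)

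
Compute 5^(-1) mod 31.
Since 31 is prime, by Fermat 5^(-1) ≡ 5^{29} ≡ 25 mod 31. Verify: 5 × 25 = 125 ≡ 1 mod 31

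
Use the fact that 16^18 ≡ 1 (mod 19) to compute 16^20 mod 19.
By Fermat: 16^{18} ≡ 1 (mod 19). So 16^{20} = 16^{18} · 16^{2} ≡ 16^{2} ≡ 9 (mod 19)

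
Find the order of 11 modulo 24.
Powers of 11 mod 24: 11^1≡11, 11^2≡1. Order = 2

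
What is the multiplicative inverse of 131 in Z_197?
Since 197 is prime, by Fermat 131^(-1) ≡ 131^{195} ≡ 194 (mod 197). Verify: 131 × 194 = 25414 ≡ 1 (mod 197)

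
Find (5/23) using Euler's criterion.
(5/23) = 5^{11} mod 23 = -1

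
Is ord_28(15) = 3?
Powers of 15 mod 28: 15^1≡15, 15^2≡1. Already 15^2≡1, so the order is 2 < 3. No, the actual order is 2.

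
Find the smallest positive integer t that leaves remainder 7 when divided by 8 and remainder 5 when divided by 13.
M = 8 × 13 = 104. M₁ = 13, y₁ ≡ 5 mod 8. M₂ = 8, y₂ ≡ 5 mod 13. t = 7×13×5 + 5×8×5 ≡ 31 mod 104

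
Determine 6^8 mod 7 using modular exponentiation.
Using Fermat: 6^{6} ≡ 1 mod 7. 8 ≡ 2 mod 6. So 6^{8} ≡ 6^{2} ≡ 1 mod 7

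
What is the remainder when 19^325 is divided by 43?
Using Fermat: 19^{42} ≡ 1 (mod 43). 325 ≡ 31 (mod 42). So 19^{325} ≡ 19^{31} ≡ 3 (mod 43)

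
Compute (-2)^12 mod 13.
Using Fermat: (-2)^{12} ≡ 1 (mod 13). 12 ≡ 0 (mod 12). So (-2)^{12} ≡ (-2)^{0} ≡ 1 (mod 13)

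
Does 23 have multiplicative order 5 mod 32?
Powers of 23 mod 32: 23^1≡23, 23^2≡17, 23^3≡7, 23^4≡1. Already 23^4≡1, so the order is 4 < 5. No, the actual order is 4.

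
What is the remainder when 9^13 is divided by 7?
Using Fermat: 9^{6} ≡ 1 mod 7. 13 ≡ 1 mod 6. So 9^{13} ≡ 9^{1} ≡ 2 mod 7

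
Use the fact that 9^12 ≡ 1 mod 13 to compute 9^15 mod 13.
By Fermat: 9^{12} ≡ 1 mod 13. So 9^{15} = 9^{12} · 9^{3} ≡ 9^{3} ≡ 1 mod 13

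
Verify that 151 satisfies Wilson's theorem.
(150)! mod 151 = 150. Since this equals -1 (mod 151), Wilson confirms 151 is prime.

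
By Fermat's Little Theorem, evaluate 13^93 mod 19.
By Fermat: 13^{18} ≡ 1 (mod 19). 93 = 5×18 + 3. So 13^{93} ≡ 13^{3} ≡ 12 (mod 19)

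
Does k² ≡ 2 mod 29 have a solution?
By Euler's criterion: 2^{14} ≡ 28 mod 29. Since this equals -1 (≡ 28), 2 is not a QR.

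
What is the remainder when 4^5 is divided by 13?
By repeated squaring (mod 13): 4^{1}≡4, 4^{2}≡3, 4^{4}≡9. Then 4^{5} = 4^{4+1} ≡ 9 × 4 ≡ 10 (mod 13)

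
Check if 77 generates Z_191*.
77^{95} ≡ 1 (mod 191) and 95 < 190, so ord_191(77) = 95 ≠ 190 and 77 is not a primitive root.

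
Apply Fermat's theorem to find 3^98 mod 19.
By Fermat: 3^{18} ≡ 1 mod 19. 98 = 5×18 + 8. So 3^{98} ≡ 3^{8} ≡ 6 mod 19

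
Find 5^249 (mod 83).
Using Fermat: 5^{82} ≡ 1 (mod 83). 249 ≡ 3 (mod 82). So 5^{249} ≡ 5^{3} ≡ 42 (mod 83)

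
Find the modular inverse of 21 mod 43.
Since 43 is prime, by Fermat 21^(-1) ≡ 21^{41} ≡ 41 mod 43. Verify: 21 × 41 = 861 ≡ 1 mod 43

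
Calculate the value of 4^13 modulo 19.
By repeated squaring mod 19: 4^{1}≡4, 4^{2}≡16, 4^{4}≡9, 4^{8}≡5. Then 4^{13} = 4^{8+4+1} ≡ 5 × 9 × 4 ≡ 9 mod 19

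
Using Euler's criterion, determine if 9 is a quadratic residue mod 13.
By Euler's criterion: 9^{6} ≡ 1 (mod 13). Since this equals 1, 9 is a QR.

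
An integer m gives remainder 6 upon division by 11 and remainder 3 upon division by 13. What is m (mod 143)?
M = 11 × 13 = 143. M₁ = 13, y₁ ≡ 6 (mod 11). M₂ = 11, y₂ ≡ 6 (mod 13). m = 6×13×6 + 3×11×6 ≡ 94 (mod 143)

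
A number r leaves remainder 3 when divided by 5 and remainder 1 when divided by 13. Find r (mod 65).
M = 5 × 13 = 65. M₁ = 13, y₁ ≡ 2 (mod 5). M₂ = 5, y₂ ≡ 8 (mod 13). r = 3×13×2 + 1×5×8 ≡ 53 (mod 65)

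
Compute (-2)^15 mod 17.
By repeated squaring mod 17: (-2)^{1}≡15, (-2)^{2}≡4, (-2)^{4}≡16, (-2)^{8}≡1. Then (-2)^{15} = (-2)^{8+4+2+1} ≡ 1 × 16 × 4 × 15 ≡ 8 mod 17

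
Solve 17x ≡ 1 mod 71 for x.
Since 71 is prime, by Fermat 17^(-1) ≡ 17^{69} ≡ 46 mod 71. Verify: 17 × 46 = 782 ≡ 1 mod 71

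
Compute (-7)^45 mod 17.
Using Fermat: (-7)^{16} ≡ 1 mod 17. 45 ≡ 13 mod 16. So (-7)^{45} ≡ (-7)^{13} ≡ 11 mod 17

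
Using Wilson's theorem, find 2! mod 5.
(4)! = (2)! × (3) × (4) ≡ -1 (mod 5). So (2)! ≡ -1 × [(4)(3)]^(-1) ≡ 2 (mod 5)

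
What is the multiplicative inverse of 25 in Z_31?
Since 31 is prime, by Fermat 25^(-1) ≡ 25^{29} ≡ 5 (mod 31). Verify: 25 × 5 = 125 ≡ 1 (mod 31)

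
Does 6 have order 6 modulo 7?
6^{2} ≡ 1 (mod 7) and 2 < 6, so ord_7(6) = 2 ≠ 6 and 6 is not a primitive root.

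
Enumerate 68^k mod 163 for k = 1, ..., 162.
68^1, 68^2, ..., 68^{162} mod 163: [68, 60, 5, 14, 137, 25, 70, 33, 125, 24, 2, 136, 120, 10, 28, 111, 50, 140, 66, 87, 48, 4, 109, 77, 20, 56, 59, 100, 117, 132, 11, 96, 8, 55, 154, 40, 112, 118, 37, 71, 101, 22, 29, 16, 110, 145, 80, 61, 73, 74, 142, 39, 44, 58, 32, 57, 127, 160, 122, 146, 148, 121, 78, 88, 116, 64, 114, 91, 157, 81, 129, 133, 79, 156, 13, 69, 128, 65, 19, 151, 162, 95, 103, 158, 149, 26, 138, 93, 130, 38, 139, 161, 27, 43, 153, 135, 52, 113, 23, 97, 76, 115, 159, 54, 86, 143, 107, 104, 63, 46, 31, 152, 67, 155, 108, 9, 123, 51, 45, 126, 92, 62, 141, 134, 147, 53, 18, 83, 102, 90, 89, 21, 124, 119, 105, 131, 106, 36, 3, 41, 17, 15, 42, 85, 75, 47, 99, 49, 72, 6, 82, 34, 30, 84, 7, 150, 94, 35, 98, 144, 12, 1]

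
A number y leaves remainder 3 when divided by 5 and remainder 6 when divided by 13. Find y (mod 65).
M = 5 × 13 = 65. M₁ = 13, y₁ ≡ 2 (mod 5). M₂ = 5, y₂ ≡ 8 (mod 13). y = 3×13×2 + 6×5×8 ≡ 58 (mod 65)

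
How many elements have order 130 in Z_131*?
A prime p has φ(p-1) primitive roots; here φ(130) = 48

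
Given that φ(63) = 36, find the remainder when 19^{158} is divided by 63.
By Euler: 19^{36} ≡ 1 (mod 63) since gcd(19, 63) = 1. 158 = 4×36 + 14. So 19^{158} ≡ 19^{14} ≡ 46 (mod 63)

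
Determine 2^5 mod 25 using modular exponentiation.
By repeated squaring mod 25: 2^{1}≡2, 2^{2}≡4, 2^{4}≡16. Then 2^{5} = 2^{4+1} ≡ 16 × 2 ≡ 7 mod 25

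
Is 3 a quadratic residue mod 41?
By Euler's criterion: 3^{20} ≡ 40 (mod 41). Since this equals -1 (≡ 40), 3 is not a QR.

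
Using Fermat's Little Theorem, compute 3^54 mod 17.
By Fermat: 3^{16} ≡ 1 (mod 17). 54 = 3×16 + 6. So 3^{54} ≡ 3^{6} ≡ 15 (mod 17)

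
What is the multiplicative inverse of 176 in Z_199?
Since 199 is prime, by Fermat 176^(-1) ≡ 176^{197} ≡ 173 (mod 199). Verify: 176 × 173 = 30448 ≡ 1 (mod 199)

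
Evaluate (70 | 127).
(70/127) = 70^{63} mod 127 = 1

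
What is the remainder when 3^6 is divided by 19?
By repeated squaring (mod 19): 3^{1}≡3, 3^{2}≡9, 3^{4}≡5. Then 3^{6} = 3^{4+2} ≡ 5 × 9 ≡ 7 (mod 19)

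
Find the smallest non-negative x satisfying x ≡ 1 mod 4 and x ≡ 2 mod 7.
M = 4 × 7 = 28. M₁ = 7, y₁ ≡ 3 mod 4. M₂ = 4, y₂ ≡ 2 mod 7. x = 1×7×3 + 2×4×2 ≡ 9 mod 28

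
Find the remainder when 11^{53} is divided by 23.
By Fermat: 11^{22} ≡ 1 (mod 23). 53 = 2×22 + 9. So 11^{53} ≡ 11^{9} ≡ 19 (mod 23)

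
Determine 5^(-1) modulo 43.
Since 43 is prime, by Fermat 5^(-1) ≡ 5^{41} ≡ 26 (mod 43). Verify: 5 × 26 = 130 ≡ 1 (mod 43)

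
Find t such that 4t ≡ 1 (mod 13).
Since 13 is prime, by Fermat 4^(-1) ≡ 4^{11} ≡ 10 (mod 13). Verify: 4 × 10 = 40 ≡ 1 (mod 13)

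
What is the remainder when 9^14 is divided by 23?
By repeated squaring mod 23: 9^{1}≡9, 9^{2}≡12, 9^{4}≡6, 9^{8}≡13. Then 9^{14} = 9^{8+4+2} ≡ 13 × 6 × 12 ≡ 16 mod 23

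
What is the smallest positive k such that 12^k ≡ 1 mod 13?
Powers of 12 mod 13: 12^1≡12, 12^2≡1. So the order of 12 is 2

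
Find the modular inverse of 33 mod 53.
Since 53 is prime, by Fermat 33^(-1) ≡ 33^{51} ≡ 45 mod 53. Verify: 33 × 45 = 1485 ≡ 1 mod 53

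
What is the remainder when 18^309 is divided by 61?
Using Fermat: 18^{60} ≡ 1 (mod 61). 309 ≡ 9 (mod 60). So 18^{309} ≡ 18^{9} ≡ 23 (mod 61)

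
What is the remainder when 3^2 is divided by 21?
3^{2} = 9 ≡ 9 mod 21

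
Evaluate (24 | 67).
(24/67) = 24^{33} mod 67 = 1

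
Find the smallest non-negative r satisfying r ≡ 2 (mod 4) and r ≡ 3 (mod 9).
M = 4 × 9 = 36. M₁ = 9, y₁ ≡ 1 (mod 4). M₂ = 4, y₂ ≡ 7 (mod 9). r = 2×9×1 + 3×4×7 ≡ 30 (mod 36)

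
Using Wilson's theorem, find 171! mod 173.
(172)! = (171)! × (172) ≡ -1 mod 173. So (171)! ≡ -1 × (172)^(-1) ≡ (-1)×(-1) = 1 mod 173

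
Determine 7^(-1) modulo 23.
Since 23 is prime, by Fermat 7^(-1) ≡ 7^{21} ≡ 10 (mod 23). Verify: 7 × 10 = 70 ≡ 1 (mod 23)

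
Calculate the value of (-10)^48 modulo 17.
Using Fermat: (-10)^{16} ≡ 1 (mod 17). 48 ≡ 0 (mod 16). So (-10)^{48} ≡ (-10)^{0} ≡ 1 (mod 17)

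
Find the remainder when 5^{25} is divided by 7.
By Fermat: 5^{6} ≡ 1 (mod 7). 25 = 4×6 + 1. So 5^{25} ≡ 5^{1} ≡ 5 (mod 7)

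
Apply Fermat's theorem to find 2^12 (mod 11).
By Fermat: 2^{10} ≡ 1 (mod 11). So 2^{12} = 2^{10} · 2^{2} ≡ 2^{2} ≡ 4 (mod 11)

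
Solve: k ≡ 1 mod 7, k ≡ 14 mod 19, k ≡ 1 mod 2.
M = 7 × 19 × 2 = 266. M₁ = 38, y₁ ≡ 5 mod 7. M₂ = 14, y₂ ≡ 15 mod 19. M₃ = 133, y₃ ≡ 1 mod 2. k = 1×38×5 + 14×14×15 + 1×133×1 ≡ 71 mod 266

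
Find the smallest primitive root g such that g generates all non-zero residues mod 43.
g = 3. For each prime q|42: 3^{21}≡42, 3^{14}≡36, 3^{6}≡41, none ≡ 1, so ord_43(3) = 42 and 3 is a primitive root.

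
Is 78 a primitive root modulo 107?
ord_107(78) divides 106. For each prime q|106: 78^{53}≡106, 78^{2}≡92, none ≡ 1. So 78 has order 106 and is a primitive root mod 107.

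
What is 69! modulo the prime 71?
(70)! = (69)! × (70) ≡ -1 mod 71. So (69)! ≡ -1 × (70)^(-1) ≡ (-1)×(-1) = 1 mod 71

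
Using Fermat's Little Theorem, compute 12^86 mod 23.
By Fermat: 12^{22} ≡ 1 (mod 23). 86 = 3×22 + 20. So 12^{86} ≡ 12^{20} ≡ 4 (mod 23)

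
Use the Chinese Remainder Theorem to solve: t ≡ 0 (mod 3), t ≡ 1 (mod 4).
M = 3 × 4 = 12. M₁ = 4, y₁ ≡ 1 (mod 3). M₂ = 3, y₂ ≡ 3 (mod 4). t = 0×4×1 + 1×3×3 ≡ 9 (mod 12)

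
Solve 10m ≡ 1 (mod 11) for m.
Since 11 is prime, by Fermat 10^(-1) ≡ 10^{9} ≡ 10 (mod 11). Verify: 10 × 10 = 100 ≡ 1 (mod 11)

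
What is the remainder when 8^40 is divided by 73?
By repeated squaring (mod 73): 8^{1}≡8, 8^{2}≡64, 8^{4}≡8, 8^{8}≡64, 8^{16}≡8, 8^{32}≡64. Then 8^{40} = 8^{32+8} ≡ 64 × 64 ≡ 8 (mod 73)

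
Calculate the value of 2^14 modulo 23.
By repeated squaring (mod 23): 2^{1}≡2, 2^{2}≡4, 2^{4}≡16, 2^{8}≡3. Then 2^{14} = 2^{8+4+2} ≡ 3 × 16 × 4 ≡ 8 (mod 23)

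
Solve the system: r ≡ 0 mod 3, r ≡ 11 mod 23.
M = 3 × 23 = 69. M₁ = 23, y₁ ≡ 2 mod 3. M₂ = 3, y₂ ≡ 8 mod 23. r = 0×23×2 + 11×3×8 ≡ 57 mod 69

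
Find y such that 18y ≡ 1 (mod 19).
Since 19 is prime, by Fermat 18^(-1) ≡ 18^{17} ≡ 18 (mod 19). Verify: 18 × 18 = 324 ≡ 1 (mod 19)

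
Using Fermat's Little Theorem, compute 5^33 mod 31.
By Fermat: 5^{30} ≡ 1 (mod 31). So 5^{33} = 5^{30} · 5^{3} ≡ 5^{3} ≡ 1 (mod 31)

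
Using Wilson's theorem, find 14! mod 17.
(16)! = (14)! × (15) × (16) ≡ -1 mod 17. So (14)! ≡ -1 × [(16)(15)]^(-1) ≡ 8 mod 17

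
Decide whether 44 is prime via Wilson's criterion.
(43)! mod 44 = 0. Since 0 ≢ -1 mod 44, 44 is not prime.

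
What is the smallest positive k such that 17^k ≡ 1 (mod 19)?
Powers of 17 mod 19: 17^1≡17, 17^2≡4, 17^3≡11, 17^4≡16, 17^5≡6, 17^6≡7, 17^7≡5, 17^8≡9, 17^9≡1. ord_19(17) = 9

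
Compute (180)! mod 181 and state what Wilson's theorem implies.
(180)! mod 181 = 180. Since this equals -1 mod 181, Wilson confirms 181 is prime.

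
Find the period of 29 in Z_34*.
Powers of 29 mod 34: 29^1≡29, 29^2≡25, 29^3≡11, 29^4≡13, 29^5≡3, 29^6≡19, 29^7≡7, 29^8≡33, 29^9≡5, 29^10≡9, 29^11≡23, 29^12≡21, 29^13≡31, 29^14≡15, 29^15≡27, 29^16≡1. ord_34(29) = 16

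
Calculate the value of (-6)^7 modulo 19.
By repeated squaring mod 19: (-6)^{1}≡13, (-6)^{2}≡17, (-6)^{4}≡4. Then (-6)^{7} = (-6)^{4+2+1} ≡ 4 × 17 × 13 ≡ 10 mod 19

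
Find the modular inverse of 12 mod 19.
Since 19 is prime, by Fermat 12^(-1) ≡ 12^{17} ≡ 8 (mod 19). Verify: 12 × 8 = 96 ≡ 1 (mod 19)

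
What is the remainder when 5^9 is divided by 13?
By repeated squaring mod 13: 5^{1}≡5, 5^{2}≡12, 5^{4}≡1, 5^{8}≡1. Then 5^{9} = 5^{8+1} ≡ 1 × 5 ≡ 5 mod 13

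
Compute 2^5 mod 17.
By repeated squaring (mod 17): 2^{1}≡2, 2^{2}≡4, 2^{4}≡16. Then 2^{5} = 2^{4+1} ≡ 16 × 2 ≡ 15 (mod 17)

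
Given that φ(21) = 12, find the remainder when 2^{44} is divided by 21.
By Euler: 2^{12} ≡ 1 mod 21 since gcd(2, 21) = 1. 44 = 3×12 + 8. So 2^{44} ≡ 2^{8} ≡ 4 mod 21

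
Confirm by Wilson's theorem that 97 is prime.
(96)! mod 97 = 96. Since this equals -1 (mod 97), Wilson confirms 97 is prime.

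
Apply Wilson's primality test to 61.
(60)! mod 61 = 60. Since 60 ≡ -1 mod 61, 61 is prime.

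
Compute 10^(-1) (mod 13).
Since 13 is prime, by Fermat 10^(-1) ≡ 10^{11} ≡ 4 (mod 13). Verify: 10 × 4 = 40 ≡ 1 (mod 13)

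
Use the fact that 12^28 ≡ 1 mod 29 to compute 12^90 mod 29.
By Fermat: 12^{28} ≡ 1 mod 29. 90 = 3×28 + 6. So 12^{90} ≡ 12^{6} ≡ 28 mod 29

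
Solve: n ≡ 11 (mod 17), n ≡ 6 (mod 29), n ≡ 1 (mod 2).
M = 17 × 29 × 2 = 986. M₁ = 58, y₁ ≡ 5 (mod 17). M₂ = 34, y₂ ≡ 6 (mod 29). M₃ = 493, y₃ ≡ 1 (mod 2). n = 11×58×5 + 6×34×6 + 1×493×1 ≡ 963 (mod 986)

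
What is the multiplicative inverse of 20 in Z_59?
Since 59 is prime, by Fermat 20^(-1) ≡ 20^{57} ≡ 3 mod 59. Verify: 20 × 3 = 60 ≡ 1 mod 59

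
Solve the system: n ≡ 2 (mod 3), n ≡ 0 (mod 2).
M = 3 × 2 = 6. M₁ = 2, y₁ ≡ 2 (mod 3). M₂ = 3, y₂ ≡ 1 (mod 2). n = 2×2×2 + 0×3×1 ≡ 2 (mod 6)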